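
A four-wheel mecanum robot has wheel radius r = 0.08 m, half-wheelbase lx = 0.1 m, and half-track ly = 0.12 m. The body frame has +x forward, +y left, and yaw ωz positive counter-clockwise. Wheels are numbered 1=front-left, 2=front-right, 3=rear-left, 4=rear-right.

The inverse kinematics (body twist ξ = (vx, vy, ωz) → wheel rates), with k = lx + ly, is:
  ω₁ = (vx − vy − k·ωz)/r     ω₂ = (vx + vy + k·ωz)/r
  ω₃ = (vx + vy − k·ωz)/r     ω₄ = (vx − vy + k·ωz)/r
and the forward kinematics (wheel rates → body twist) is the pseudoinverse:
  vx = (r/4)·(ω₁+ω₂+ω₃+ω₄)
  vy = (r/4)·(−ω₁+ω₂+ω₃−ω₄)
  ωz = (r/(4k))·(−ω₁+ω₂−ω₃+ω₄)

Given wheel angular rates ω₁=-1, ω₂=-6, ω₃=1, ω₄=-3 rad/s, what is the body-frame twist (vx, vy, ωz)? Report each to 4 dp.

k = lx + ly = 0.1 + 0.12 = 0.2200
ω₁+ω₂+ω₃+ω₄ = -9.0000  →  vx = (0.08/4)·-9.0000 = -0.1800
−ω₁+ω₂+ω₃−ω₄ = -1.0000  →  vy = (0.08/4)·-1.0000 = -0.0200
−ω₁+ω₂−ω₃+ω₄ = -9.0000  →  ωz = (0.08/0.8800)·-9.0000 = -0.8182

(-0.1800, -0.0200, -0.8182)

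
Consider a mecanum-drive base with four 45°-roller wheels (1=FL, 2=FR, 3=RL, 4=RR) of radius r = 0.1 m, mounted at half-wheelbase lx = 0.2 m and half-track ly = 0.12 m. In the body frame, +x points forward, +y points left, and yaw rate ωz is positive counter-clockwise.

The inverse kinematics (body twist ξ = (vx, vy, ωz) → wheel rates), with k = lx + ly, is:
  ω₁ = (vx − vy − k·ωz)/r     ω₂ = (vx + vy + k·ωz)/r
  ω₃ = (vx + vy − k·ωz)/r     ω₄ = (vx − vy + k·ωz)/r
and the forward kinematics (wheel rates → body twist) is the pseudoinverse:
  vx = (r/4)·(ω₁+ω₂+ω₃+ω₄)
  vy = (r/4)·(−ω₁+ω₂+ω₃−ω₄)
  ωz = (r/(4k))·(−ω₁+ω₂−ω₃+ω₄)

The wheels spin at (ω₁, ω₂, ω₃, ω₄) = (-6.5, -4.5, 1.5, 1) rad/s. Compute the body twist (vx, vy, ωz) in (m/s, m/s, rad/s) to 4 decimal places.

(-0.2125, 0.0625, 0.1172)

k = lx + ly = 0.2 + 0.12 = 0.3200
ω₁+ω₂+ω₃+ω₄ = -8.5000  →  vx = (0.1/4)·-8.5000 = -0.2125
−ω₁+ω₂+ω₃−ω₄ = 2.5000  →  vy = (0.1/4)·2.5000 = 0.0625
−ω₁+ω₂−ω₃+ω₄ = 1.5000  →  ωz = (0.1/1.2800)·1.5000 = 0.1172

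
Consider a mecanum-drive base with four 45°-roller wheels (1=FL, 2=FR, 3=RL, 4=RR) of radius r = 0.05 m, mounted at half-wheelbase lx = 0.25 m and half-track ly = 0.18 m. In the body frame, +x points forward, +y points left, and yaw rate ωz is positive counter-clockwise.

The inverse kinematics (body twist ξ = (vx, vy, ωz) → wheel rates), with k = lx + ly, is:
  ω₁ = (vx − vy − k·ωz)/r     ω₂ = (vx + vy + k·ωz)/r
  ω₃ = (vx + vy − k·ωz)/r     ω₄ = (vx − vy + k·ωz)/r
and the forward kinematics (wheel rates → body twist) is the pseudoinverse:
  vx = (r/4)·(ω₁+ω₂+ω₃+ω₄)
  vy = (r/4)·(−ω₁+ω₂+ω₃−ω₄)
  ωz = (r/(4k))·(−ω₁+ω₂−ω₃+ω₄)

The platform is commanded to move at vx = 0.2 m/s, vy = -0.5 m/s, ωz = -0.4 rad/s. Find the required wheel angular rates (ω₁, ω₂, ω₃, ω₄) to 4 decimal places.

k = lx + ly = 0.25 + 0.18 = 0.4300;  k·ωz = 0.4300·-0.4 = -0.1720
ω₁ (FL) = (vx − vy − k·ωz)/r = 0.8720/0.05 = 17.4400
ω₂ (FR) = (vx + vy + k·ωz)/r = -0.4720/0.05 = -9.4400
ω₃ (RL) = (vx + vy − k·ωz)/r = -0.1280/0.05 = -2.5600
ω₄ (RR) = (vx − vy + k·ωz)/r = 0.5280/0.05 = 10.5600

(17.4400, -9.4400, -2.5600, 10.5600)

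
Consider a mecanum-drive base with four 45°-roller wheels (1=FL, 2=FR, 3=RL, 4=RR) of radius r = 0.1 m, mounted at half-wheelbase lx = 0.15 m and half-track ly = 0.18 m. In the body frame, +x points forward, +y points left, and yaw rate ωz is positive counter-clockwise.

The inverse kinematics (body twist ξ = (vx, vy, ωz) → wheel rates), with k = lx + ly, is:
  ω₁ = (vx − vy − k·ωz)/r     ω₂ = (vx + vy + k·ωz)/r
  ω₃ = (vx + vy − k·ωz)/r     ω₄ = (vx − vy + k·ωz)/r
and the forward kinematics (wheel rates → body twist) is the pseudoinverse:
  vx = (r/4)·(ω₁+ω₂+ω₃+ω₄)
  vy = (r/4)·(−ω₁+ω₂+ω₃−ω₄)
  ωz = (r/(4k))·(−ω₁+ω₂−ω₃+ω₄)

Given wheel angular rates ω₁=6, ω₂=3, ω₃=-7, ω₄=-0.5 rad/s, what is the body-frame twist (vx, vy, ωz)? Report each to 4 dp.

k = lx + ly = 0.15 + 0.18 = 0.3300
ω₁+ω₂+ω₃+ω₄ = 1.5000  →  vx = (0.1/4)·1.5000 = 0.0375
−ω₁+ω₂+ω₃−ω₄ = -9.5000  →  vy = (0.1/4)·-9.5000 = -0.2375
−ω₁+ω₂−ω₃+ω₄ = 3.5000  →  ωz = (0.1/1.3200)·3.5000 = 0.2652

(0.0375, -0.2375, 0.2652)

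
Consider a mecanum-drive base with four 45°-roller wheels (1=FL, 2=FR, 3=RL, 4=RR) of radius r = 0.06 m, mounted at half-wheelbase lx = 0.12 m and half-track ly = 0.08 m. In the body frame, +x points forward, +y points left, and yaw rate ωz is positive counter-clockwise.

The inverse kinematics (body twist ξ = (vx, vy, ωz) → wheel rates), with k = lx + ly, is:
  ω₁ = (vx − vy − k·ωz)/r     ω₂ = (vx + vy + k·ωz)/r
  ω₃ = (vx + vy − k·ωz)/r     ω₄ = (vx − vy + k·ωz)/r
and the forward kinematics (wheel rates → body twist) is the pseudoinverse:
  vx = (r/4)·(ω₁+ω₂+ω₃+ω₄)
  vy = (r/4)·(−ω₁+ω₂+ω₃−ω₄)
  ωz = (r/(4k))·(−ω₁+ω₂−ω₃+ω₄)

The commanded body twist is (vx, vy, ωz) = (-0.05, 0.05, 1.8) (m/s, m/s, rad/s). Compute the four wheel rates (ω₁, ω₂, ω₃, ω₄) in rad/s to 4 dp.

k = lx + ly = 0.12 + 0.08 = 0.2000;  k·ωz = 0.2000·1.8 = 0.3600
ω₁ (FL) = (vx − vy − k·ωz)/r = -0.4600/0.06 = -7.6667
ω₂ (FR) = (vx + vy + k·ωz)/r = 0.3600/0.06 = 6.0000
ω₃ (RL) = (vx + vy − k·ωz)/r = -0.3600/0.06 = -6.0000
ω₄ (RR) = (vx − vy + k·ωz)/r = 0.2600/0.06 = 4.3333

(-7.6667, 6.0000, -6.0000, 4.3333)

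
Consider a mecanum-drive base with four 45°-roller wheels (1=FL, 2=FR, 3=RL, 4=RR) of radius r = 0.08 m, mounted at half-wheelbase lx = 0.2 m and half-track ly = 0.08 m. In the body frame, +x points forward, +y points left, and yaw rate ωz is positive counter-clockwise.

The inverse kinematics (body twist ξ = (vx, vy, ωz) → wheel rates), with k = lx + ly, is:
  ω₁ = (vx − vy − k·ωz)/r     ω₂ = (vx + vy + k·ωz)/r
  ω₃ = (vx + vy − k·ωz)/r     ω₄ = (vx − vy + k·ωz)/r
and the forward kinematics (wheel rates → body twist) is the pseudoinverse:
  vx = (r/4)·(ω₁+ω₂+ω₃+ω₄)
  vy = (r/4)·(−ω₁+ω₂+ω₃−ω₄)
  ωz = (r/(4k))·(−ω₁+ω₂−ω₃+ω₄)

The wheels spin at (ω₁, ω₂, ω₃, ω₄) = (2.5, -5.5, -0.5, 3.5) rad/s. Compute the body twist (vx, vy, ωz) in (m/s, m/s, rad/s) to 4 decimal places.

k = lx + ly = 0.2 + 0.08 = 0.2800
ω₁+ω₂+ω₃+ω₄ = 0.0000  →  vx = (0.08/4)·0.0000 = 0.0000
−ω₁+ω₂+ω₃−ω₄ = -12.0000  →  vy = (0.08/4)·-12.0000 = -0.2400
−ω₁+ω₂−ω₃+ω₄ = -4.0000  →  ωz = (0.08/1.1200)·-4.0000 = -0.2857

(0.0000, -0.2400, -0.2857)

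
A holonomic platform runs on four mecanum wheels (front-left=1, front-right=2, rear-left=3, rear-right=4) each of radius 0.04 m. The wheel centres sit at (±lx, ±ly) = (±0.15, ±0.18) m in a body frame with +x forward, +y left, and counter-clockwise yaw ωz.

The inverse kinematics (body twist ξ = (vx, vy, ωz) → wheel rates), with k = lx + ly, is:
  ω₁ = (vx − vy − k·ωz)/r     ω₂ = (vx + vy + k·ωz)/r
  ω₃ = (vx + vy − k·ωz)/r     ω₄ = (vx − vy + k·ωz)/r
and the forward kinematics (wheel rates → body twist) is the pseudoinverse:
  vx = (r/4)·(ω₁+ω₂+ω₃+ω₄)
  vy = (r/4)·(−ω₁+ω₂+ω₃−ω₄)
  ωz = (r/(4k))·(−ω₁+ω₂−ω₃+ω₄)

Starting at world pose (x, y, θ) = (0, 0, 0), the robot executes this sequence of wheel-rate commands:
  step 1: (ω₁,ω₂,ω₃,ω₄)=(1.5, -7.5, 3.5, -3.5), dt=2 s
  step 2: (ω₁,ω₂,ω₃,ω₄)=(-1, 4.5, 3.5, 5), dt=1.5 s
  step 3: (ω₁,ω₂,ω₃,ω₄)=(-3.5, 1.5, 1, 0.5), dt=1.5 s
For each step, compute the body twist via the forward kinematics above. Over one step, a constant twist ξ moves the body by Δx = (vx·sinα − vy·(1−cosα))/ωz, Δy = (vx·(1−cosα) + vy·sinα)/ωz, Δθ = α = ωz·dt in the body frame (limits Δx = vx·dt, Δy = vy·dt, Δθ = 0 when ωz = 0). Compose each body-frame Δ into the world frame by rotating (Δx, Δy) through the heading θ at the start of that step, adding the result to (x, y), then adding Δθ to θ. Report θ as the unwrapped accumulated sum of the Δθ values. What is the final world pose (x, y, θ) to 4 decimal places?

step 1: ξ=(vx,vy,ωz)=(-0.0600, -0.0200, -0.4848), dt=2.0 → body Δ=(-0.1200, 0.0197, -0.9697) → world pose (-0.1200, 0.0197, -0.9697)
step 2: ξ=(vx,vy,ωz)=(0.1200, 0.0400, 0.2121), dt=1.5 → body Δ=(0.1675, 0.0874, 0.3182) → world pose (0.0468, -0.0690, -0.6515)
step 3: ξ=(vx,vy,ωz)=(-0.0050, 0.0550, 0.1364), dt=1.5 → body Δ=(-0.0159, 0.0812, 0.2045) → world pose (0.0834, 0.0052, -0.4470)

(0.0834, 0.0052, -0.4470)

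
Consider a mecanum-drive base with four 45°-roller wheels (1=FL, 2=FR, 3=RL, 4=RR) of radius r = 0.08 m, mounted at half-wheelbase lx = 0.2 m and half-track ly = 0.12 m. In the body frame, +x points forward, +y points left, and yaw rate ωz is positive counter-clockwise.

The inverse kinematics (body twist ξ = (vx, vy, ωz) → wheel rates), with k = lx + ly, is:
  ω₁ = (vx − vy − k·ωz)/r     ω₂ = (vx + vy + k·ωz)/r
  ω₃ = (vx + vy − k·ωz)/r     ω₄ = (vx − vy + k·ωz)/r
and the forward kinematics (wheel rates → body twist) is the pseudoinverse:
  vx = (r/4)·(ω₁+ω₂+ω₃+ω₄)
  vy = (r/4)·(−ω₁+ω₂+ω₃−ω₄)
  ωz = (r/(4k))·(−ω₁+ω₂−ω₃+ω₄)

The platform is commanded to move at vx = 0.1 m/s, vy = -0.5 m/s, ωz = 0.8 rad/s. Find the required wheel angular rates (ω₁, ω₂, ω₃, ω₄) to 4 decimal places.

(4.3000, -1.8000, -8.2000, 10.7000)

k = lx + ly = 0.2 + 0.12 = 0.3200;  k·ωz = 0.3200·0.8 = 0.2560
ω₁ (FL) = (vx − vy − k·ωz)/r = 0.3440/0.08 = 4.3000
ω₂ (FR) = (vx + vy + k·ωz)/r = -0.1440/0.08 = -1.8000
ω₃ (RL) = (vx + vy − k·ωz)/r = -0.6560/0.08 = -8.2000
ω₄ (RR) = (vx − vy + k·ωz)/r = 0.8560/0.08 = 10.7000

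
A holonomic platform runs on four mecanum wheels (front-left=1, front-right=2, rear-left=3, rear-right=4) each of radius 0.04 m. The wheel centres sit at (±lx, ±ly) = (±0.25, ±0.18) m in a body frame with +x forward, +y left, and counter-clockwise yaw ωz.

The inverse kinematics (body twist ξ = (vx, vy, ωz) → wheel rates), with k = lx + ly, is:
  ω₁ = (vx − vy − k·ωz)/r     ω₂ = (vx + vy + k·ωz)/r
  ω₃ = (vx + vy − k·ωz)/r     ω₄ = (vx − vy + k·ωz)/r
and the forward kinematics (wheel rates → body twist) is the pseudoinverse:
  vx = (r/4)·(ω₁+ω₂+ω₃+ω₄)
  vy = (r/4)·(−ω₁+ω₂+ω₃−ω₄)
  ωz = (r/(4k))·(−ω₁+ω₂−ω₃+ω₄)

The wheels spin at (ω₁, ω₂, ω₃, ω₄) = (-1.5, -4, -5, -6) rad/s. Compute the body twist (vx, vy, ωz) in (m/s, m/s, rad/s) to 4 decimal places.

(-0.1650, -0.0150, -0.0814)

k = lx + ly = 0.25 + 0.18 = 0.4300
ω₁+ω₂+ω₃+ω₄ = -16.5000  →  vx = (0.04/4)·-16.5000 = -0.1650
−ω₁+ω₂+ω₃−ω₄ = -1.5000  →  vy = (0.04/4)·-1.5000 = -0.0150
−ω₁+ω₂−ω₃+ω₄ = -3.5000  →  ωz = (0.04/1.7200)·-3.5000 = -0.0814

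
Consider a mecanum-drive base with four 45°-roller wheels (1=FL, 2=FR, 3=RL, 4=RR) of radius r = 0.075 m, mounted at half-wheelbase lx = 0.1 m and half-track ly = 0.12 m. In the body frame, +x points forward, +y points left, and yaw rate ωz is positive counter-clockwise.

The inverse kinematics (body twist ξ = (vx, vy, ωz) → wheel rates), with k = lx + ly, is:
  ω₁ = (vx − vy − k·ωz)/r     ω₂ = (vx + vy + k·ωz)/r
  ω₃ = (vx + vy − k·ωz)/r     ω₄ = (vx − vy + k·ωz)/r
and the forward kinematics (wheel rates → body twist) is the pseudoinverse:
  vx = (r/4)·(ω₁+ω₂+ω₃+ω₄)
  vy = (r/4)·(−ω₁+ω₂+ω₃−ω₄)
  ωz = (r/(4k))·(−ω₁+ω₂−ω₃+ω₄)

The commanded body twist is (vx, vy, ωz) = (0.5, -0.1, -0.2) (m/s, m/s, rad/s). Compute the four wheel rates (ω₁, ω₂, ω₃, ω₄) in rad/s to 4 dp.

k = lx + ly = 0.1 + 0.12 = 0.2200;  k·ωz = 0.2200·-0.2 = -0.0440
ω₁ (FL) = (vx − vy − k·ωz)/r = 0.6440/0.075 = 8.5867
ω₂ (FR) = (vx + vy + k·ωz)/r = 0.3560/0.075 = 4.7467
ω₃ (RL) = (vx + vy − k·ωz)/r = 0.4440/0.075 = 5.9200
ω₄ (RR) = (vx − vy + k·ωz)/r = 0.5560/0.075 = 7.4133

(8.5867, 4.7467, 5.9200, 7.4133)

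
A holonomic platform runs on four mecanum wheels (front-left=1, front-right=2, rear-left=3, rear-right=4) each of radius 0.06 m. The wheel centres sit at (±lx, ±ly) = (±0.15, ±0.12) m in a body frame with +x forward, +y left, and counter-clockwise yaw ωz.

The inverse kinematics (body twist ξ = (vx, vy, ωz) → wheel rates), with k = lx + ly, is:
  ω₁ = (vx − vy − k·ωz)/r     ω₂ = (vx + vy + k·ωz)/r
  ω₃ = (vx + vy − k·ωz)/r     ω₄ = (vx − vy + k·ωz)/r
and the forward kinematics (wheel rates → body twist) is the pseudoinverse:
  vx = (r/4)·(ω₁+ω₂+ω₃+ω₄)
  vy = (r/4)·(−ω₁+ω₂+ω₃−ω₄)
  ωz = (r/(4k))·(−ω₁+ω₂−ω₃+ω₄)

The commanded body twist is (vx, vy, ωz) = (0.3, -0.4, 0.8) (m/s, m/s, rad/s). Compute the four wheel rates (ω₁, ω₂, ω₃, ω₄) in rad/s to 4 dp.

k = lx + ly = 0.15 + 0.12 = 0.2700;  k·ωz = 0.2700·0.8 = 0.2160
ω₁ (FL) = (vx − vy − k·ωz)/r = 0.4840/0.06 = 8.0667
ω₂ (FR) = (vx + vy + k·ωz)/r = 0.1160/0.06 = 1.9333
ω₃ (RL) = (vx + vy − k·ωz)/r = -0.3160/0.06 = -5.2667
ω₄ (RR) = (vx − vy + k·ωz)/r = 0.9160/0.06 = 15.2667

(8.0667, 1.9333, -5.2667, 15.2667)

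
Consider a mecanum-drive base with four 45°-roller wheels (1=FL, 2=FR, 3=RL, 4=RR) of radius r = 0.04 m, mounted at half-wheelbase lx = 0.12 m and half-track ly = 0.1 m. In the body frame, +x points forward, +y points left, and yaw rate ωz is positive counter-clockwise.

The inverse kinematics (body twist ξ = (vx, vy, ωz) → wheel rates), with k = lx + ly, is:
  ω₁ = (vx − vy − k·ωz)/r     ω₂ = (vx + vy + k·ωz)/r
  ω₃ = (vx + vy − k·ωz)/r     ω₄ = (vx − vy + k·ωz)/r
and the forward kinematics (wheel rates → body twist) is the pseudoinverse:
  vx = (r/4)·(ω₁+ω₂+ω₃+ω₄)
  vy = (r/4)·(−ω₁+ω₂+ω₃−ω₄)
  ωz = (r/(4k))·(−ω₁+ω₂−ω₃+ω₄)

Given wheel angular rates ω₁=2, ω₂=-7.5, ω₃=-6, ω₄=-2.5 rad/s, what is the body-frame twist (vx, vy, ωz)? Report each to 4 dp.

k = lx + ly = 0.12 + 0.1 = 0.2200
ω₁+ω₂+ω₃+ω₄ = -14.0000  →  vx = (0.04/4)·-14.0000 = -0.1400
−ω₁+ω₂+ω₃−ω₄ = -13.0000  →  vy = (0.04/4)·-13.0000 = -0.1300
−ω₁+ω₂−ω₃+ω₄ = -6.0000  →  ωz = (0.04/0.8800)·-6.0000 = -0.2727

(-0.1400, -0.1300, -0.2727)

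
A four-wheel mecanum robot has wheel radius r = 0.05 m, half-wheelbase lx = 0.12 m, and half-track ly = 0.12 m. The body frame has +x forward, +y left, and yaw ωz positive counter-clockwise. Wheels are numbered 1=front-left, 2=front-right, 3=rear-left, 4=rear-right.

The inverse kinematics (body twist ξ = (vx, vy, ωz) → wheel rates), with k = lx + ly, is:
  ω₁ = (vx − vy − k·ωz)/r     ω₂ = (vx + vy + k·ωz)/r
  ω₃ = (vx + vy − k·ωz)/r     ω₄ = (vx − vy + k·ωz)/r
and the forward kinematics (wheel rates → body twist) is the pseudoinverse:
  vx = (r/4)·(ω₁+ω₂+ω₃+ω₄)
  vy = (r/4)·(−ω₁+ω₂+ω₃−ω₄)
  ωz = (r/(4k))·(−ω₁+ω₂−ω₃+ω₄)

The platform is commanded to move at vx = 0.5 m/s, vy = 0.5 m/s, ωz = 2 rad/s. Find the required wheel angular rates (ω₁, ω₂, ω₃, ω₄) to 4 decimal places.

k = lx + ly = 0.12 + 0.12 = 0.2400;  k·ωz = 0.2400·2 = 0.4800
ω₁ (FL) = (vx − vy − k·ωz)/r = -0.4800/0.05 = -9.6000
ω₂ (FR) = (vx + vy + k·ωz)/r = 1.4800/0.05 = 29.6000
ω₃ (RL) = (vx + vy − k·ωz)/r = 0.5200/0.05 = 10.4000
ω₄ (RR) = (vx − vy + k·ωz)/r = 0.4800/0.05 = 9.6000

(-9.6000, 29.6000, 10.4000, 9.6000)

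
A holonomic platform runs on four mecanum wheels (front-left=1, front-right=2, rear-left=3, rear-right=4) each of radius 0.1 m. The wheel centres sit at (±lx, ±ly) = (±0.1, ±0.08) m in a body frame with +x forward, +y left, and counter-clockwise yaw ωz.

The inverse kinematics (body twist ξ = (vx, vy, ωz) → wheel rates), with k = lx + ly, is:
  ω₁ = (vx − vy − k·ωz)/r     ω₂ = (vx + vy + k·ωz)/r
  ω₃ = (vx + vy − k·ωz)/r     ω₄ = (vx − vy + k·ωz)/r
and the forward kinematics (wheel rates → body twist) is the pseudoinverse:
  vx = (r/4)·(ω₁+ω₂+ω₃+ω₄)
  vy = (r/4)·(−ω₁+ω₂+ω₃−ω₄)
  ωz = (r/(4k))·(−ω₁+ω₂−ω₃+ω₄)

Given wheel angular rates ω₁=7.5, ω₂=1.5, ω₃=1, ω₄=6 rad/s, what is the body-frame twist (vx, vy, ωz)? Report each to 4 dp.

(0.4000, -0.2750, -0.1389)

k = lx + ly = 0.1 + 0.08 = 0.1800
ω₁+ω₂+ω₃+ω₄ = 16.0000  →  vx = (0.1/4)·16.0000 = 0.4000
−ω₁+ω₂+ω₃−ω₄ = -11.0000  →  vy = (0.1/4)·-11.0000 = -0.2750
−ω₁+ω₂−ω₃+ω₄ = -1.0000  →  ωz = (0.1/0.7200)·-1.0000 = -0.1389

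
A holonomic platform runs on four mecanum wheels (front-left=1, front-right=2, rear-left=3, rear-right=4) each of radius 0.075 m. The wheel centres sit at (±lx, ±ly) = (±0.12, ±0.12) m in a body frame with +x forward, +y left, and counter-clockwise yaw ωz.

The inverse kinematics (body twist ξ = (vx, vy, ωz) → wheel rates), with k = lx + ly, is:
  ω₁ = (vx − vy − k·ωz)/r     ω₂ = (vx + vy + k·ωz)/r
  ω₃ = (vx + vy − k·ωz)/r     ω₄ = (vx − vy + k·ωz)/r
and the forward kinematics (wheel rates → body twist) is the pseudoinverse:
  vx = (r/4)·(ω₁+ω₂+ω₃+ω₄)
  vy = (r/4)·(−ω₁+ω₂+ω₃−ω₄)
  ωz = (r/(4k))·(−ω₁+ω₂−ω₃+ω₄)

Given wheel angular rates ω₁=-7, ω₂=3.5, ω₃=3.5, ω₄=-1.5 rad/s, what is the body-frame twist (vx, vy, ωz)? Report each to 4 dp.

k = lx + ly = 0.12 + 0.12 = 0.2400
ω₁+ω₂+ω₃+ω₄ = -1.5000  →  vx = (0.075/4)·-1.5000 = -0.0281
−ω₁+ω₂+ω₃−ω₄ = 15.5000  →  vy = (0.075/4)·15.5000 = 0.2906
−ω₁+ω₂−ω₃+ω₄ = 5.5000  →  ωz = (0.075/0.9600)·5.5000 = 0.4297

(-0.0281, 0.2906, 0.4297)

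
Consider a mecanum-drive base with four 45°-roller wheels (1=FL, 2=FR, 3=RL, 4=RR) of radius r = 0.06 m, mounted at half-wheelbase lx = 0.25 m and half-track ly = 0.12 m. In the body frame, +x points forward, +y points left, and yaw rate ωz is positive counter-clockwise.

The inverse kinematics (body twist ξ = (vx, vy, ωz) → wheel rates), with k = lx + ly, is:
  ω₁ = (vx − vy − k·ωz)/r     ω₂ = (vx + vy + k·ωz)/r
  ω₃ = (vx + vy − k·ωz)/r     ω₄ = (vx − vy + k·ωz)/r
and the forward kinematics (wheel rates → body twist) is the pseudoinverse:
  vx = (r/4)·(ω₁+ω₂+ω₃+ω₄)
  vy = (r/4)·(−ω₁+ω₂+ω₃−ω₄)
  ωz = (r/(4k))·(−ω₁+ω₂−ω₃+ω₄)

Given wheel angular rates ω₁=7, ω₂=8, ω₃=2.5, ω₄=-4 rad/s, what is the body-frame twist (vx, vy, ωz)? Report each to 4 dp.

k = lx + ly = 0.25 + 0.12 = 0.3700
ω₁+ω₂+ω₃+ω₄ = 13.5000  →  vx = (0.06/4)·13.5000 = 0.2025
−ω₁+ω₂+ω₃−ω₄ = 7.5000  →  vy = (0.06/4)·7.5000 = 0.1125
−ω₁+ω₂−ω₃+ω₄ = -5.5000  →  ωz = (0.06/1.4800)·-5.5000 = -0.2230

(0.2025, 0.1125, -0.2230)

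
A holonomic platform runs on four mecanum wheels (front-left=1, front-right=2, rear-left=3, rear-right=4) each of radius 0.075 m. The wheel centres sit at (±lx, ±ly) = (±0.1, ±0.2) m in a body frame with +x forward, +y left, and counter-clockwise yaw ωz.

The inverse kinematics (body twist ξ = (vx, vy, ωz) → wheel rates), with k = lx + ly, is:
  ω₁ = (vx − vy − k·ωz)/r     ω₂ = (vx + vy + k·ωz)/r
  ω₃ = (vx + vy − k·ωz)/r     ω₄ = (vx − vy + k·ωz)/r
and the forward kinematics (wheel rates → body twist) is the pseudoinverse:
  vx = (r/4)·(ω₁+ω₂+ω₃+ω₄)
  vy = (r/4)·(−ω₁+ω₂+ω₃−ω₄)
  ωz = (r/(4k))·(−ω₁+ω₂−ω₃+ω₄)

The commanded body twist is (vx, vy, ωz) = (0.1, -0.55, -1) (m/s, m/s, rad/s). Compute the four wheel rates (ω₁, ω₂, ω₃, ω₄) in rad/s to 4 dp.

(12.6667, -10.0000, -2.0000, 4.6667)

k = lx + ly = 0.1 + 0.2 = 0.3000;  k·ωz = 0.3000·-1 = -0.3000
ω₁ (FL) = (vx − vy − k·ωz)/r = 0.9500/0.075 = 12.6667
ω₂ (FR) = (vx + vy + k·ωz)/r = -0.7500/0.075 = -10.0000
ω₃ (RL) = (vx + vy − k·ωz)/r = -0.1500/0.075 = -2.0000
ω₄ (RR) = (vx − vy + k·ωz)/r = 0.3500/0.075 = 4.6667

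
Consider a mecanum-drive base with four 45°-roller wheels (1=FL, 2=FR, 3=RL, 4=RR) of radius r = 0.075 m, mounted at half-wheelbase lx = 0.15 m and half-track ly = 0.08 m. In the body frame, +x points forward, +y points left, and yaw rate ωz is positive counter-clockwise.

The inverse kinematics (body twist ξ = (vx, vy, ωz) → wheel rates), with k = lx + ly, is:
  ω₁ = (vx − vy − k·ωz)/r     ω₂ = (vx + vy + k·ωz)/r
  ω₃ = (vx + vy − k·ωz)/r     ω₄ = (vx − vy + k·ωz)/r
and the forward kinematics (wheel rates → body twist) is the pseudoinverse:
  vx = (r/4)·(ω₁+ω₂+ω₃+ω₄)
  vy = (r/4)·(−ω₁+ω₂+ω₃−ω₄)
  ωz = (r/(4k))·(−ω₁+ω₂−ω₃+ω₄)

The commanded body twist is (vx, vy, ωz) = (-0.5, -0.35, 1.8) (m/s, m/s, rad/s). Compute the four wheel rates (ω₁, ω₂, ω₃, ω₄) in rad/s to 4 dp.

(-7.5200, -5.8133, -16.8533, 3.5200)

k = lx + ly = 0.15 + 0.08 = 0.2300;  k·ωz = 0.2300·1.8 = 0.4140
ω₁ (FL) = (vx − vy − k·ωz)/r = -0.5640/0.075 = -7.5200
ω₂ (FR) = (vx + vy + k·ωz)/r = -0.4360/0.075 = -5.8133
ω₃ (RL) = (vx + vy − k·ωz)/r = -1.2640/0.075 = -16.8533
ω₄ (RR) = (vx − vy + k·ωz)/r = 0.2640/0.075 = 3.5200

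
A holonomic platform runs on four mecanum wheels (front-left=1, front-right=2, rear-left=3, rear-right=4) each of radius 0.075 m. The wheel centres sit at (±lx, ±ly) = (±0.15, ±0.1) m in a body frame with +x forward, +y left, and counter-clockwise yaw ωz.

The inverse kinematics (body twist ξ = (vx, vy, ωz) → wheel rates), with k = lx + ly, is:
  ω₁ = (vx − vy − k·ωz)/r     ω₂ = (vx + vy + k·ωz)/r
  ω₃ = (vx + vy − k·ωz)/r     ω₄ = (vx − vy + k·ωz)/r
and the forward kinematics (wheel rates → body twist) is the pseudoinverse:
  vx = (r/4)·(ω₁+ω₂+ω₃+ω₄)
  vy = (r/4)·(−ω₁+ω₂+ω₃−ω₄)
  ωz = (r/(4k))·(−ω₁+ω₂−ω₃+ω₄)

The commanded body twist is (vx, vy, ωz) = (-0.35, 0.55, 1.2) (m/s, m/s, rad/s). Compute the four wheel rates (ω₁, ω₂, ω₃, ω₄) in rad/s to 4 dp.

k = lx + ly = 0.15 + 0.1 = 0.2500;  k·ωz = 0.2500·1.2 = 0.3000
ω₁ (FL) = (vx − vy − k·ωz)/r = -1.2000/0.075 = -16.0000
ω₂ (FR) = (vx + vy + k·ωz)/r = 0.5000/0.075 = 6.6667
ω₃ (RL) = (vx + vy − k·ωz)/r = -0.1000/0.075 = -1.3333
ω₄ (RR) = (vx − vy + k·ωz)/r = -0.6000/0.075 = -8.0000

(-16.0000, 6.6667, -1.3333, -8.0000)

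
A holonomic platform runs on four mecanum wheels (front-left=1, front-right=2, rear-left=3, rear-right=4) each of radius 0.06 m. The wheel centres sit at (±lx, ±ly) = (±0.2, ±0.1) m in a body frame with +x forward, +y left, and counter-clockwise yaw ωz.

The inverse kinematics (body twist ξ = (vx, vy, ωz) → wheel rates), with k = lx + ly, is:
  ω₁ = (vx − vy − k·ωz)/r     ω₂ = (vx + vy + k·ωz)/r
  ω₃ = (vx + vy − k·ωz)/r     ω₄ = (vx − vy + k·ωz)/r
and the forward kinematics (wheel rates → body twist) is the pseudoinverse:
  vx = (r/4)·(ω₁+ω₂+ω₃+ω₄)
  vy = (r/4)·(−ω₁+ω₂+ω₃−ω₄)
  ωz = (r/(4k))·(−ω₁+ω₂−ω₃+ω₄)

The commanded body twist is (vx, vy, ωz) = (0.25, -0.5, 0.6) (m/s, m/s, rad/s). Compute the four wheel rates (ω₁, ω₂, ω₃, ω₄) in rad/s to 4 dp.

(9.5000, -1.1667, -7.1667, 15.5000)

k = lx + ly = 0.2 + 0.1 = 0.3000;  k·ωz = 0.3000·0.6 = 0.1800
ω₁ (FL) = (vx − vy − k·ωz)/r = 0.5700/0.06 = 9.5000
ω₂ (FR) = (vx + vy + k·ωz)/r = -0.0700/0.06 = -1.1667
ω₃ (RL) = (vx + vy − k·ωz)/r = -0.4300/0.06 = -7.1667
ω₄ (RR) = (vx − vy + k·ωz)/r = 0.9300/0.06 = 15.5000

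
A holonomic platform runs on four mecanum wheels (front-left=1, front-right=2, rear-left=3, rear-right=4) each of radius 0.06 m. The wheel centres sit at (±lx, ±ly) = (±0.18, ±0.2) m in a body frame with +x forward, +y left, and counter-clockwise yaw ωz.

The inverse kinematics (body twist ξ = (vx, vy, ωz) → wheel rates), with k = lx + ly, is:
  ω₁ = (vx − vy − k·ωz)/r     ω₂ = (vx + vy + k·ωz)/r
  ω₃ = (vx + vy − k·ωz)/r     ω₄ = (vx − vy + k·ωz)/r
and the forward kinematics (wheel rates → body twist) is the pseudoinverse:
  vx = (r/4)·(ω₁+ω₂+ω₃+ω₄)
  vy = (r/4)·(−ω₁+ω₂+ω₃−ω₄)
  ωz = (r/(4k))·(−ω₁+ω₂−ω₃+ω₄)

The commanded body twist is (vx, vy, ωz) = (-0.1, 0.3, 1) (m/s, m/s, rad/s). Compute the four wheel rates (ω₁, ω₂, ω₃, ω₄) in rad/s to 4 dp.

k = lx + ly = 0.18 + 0.2 = 0.3800;  k·ωz = 0.3800·1 = 0.3800
ω₁ (FL) = (vx − vy − k·ωz)/r = -0.7800/0.06 = -13.0000
ω₂ (FR) = (vx + vy + k·ωz)/r = 0.5800/0.06 = 9.6667
ω₃ (RL) = (vx + vy − k·ωz)/r = -0.1800/0.06 = -3.0000
ω₄ (RR) = (vx − vy + k·ωz)/r = -0.0200/0.06 = -0.3333

(-13.0000, 9.6667, -3.0000, -0.3333)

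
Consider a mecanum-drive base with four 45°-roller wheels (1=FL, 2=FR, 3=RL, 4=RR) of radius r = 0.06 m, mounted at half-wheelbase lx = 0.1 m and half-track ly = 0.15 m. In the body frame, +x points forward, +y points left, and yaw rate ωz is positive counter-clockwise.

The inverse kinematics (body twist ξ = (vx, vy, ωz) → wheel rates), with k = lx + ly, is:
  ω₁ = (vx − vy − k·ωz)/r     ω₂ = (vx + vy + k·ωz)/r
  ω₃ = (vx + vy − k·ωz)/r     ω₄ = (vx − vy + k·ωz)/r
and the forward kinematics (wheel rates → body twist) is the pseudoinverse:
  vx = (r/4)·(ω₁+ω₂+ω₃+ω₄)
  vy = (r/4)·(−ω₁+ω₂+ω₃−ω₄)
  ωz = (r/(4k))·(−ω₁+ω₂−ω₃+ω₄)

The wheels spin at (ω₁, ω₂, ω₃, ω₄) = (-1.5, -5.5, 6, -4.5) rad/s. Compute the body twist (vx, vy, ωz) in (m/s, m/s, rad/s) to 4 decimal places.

(-0.0825, 0.0975, -0.8700)

k = lx + ly = 0.1 + 0.15 = 0.2500
ω₁+ω₂+ω₃+ω₄ = -5.5000  →  vx = (0.06/4)·-5.5000 = -0.0825
−ω₁+ω₂+ω₃−ω₄ = 6.5000  →  vy = (0.06/4)·6.5000 = 0.0975
−ω₁+ω₂−ω₃+ω₄ = -14.5000  →  ωz = (0.06/1.0000)·-14.5000 = -0.8700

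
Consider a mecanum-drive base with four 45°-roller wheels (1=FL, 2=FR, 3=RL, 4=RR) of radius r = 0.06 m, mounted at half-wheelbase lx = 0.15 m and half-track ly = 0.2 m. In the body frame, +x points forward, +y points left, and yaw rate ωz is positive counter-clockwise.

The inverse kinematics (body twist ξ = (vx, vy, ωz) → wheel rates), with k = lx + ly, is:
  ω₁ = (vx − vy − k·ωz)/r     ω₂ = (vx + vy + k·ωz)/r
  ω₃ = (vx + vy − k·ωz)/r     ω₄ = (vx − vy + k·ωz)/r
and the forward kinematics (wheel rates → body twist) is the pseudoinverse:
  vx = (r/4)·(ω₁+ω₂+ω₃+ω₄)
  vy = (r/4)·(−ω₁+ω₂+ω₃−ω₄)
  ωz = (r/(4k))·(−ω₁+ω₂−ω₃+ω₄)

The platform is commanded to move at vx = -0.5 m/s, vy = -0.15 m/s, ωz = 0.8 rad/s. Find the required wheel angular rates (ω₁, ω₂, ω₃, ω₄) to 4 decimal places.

k = lx + ly = 0.15 + 0.2 = 0.3500;  k·ωz = 0.3500·0.8 = 0.2800
ω₁ (FL) = (vx − vy − k·ωz)/r = -0.6300/0.06 = -10.5000
ω₂ (FR) = (vx + vy + k·ωz)/r = -0.3700/0.06 = -6.1667
ω₃ (RL) = (vx + vy − k·ωz)/r = -0.9300/0.06 = -15.5000
ω₄ (RR) = (vx − vy + k·ωz)/r = -0.0700/0.06 = -1.1667

(-10.5000, -6.1667, -15.5000, -1.1667)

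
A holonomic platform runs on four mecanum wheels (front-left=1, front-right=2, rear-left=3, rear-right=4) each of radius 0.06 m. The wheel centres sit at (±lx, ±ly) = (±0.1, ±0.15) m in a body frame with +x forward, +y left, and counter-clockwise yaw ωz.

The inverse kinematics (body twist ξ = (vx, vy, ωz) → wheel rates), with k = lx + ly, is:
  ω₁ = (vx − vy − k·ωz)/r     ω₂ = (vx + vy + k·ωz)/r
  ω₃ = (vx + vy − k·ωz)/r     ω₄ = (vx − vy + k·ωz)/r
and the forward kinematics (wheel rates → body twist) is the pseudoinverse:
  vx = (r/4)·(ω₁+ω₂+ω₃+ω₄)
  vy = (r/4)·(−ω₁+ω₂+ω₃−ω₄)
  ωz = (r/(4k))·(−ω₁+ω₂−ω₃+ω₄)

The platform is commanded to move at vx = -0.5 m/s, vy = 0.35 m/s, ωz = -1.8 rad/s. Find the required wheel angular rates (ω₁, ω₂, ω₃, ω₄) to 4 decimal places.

(-6.6667, -10.0000, 5.0000, -21.6667)

k = lx + ly = 0.1 + 0.15 = 0.2500;  k·ωz = 0.2500·-1.8 = -0.4500
ω₁ (FL) = (vx − vy − k·ωz)/r = -0.4000/0.06 = -6.6667
ω₂ (FR) = (vx + vy + k·ωz)/r = -0.6000/0.06 = -10.0000
ω₃ (RL) = (vx + vy − k·ωz)/r = 0.3000/0.06 = 5.0000
ω₄ (RR) = (vx − vy + k·ωz)/r = -1.3000/0.06 = -21.6667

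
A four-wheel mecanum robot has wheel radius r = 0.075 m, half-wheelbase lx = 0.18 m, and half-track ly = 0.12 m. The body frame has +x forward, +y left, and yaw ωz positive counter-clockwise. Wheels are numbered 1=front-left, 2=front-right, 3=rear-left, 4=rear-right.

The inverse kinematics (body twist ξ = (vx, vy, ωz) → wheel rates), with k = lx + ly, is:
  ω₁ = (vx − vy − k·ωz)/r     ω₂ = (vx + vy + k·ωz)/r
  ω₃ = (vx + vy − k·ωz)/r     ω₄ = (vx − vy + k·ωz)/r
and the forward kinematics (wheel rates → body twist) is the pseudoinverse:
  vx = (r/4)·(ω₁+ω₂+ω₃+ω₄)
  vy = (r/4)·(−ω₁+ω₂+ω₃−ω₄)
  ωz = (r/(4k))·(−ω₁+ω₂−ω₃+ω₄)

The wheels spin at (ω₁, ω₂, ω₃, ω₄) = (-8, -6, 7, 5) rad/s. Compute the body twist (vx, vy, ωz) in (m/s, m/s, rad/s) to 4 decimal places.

k = lx + ly = 0.18 + 0.12 = 0.3000
ω₁+ω₂+ω₃+ω₄ = -2.0000  →  vx = (0.075/4)·-2.0000 = -0.0375
−ω₁+ω₂+ω₃−ω₄ = 4.0000  →  vy = (0.075/4)·4.0000 = 0.0750
−ω₁+ω₂−ω₃+ω₄ = 0.0000  →  ωz = (0.075/1.2000)·0.0000 = 0.0000

(-0.0375, 0.0750, 0.0000)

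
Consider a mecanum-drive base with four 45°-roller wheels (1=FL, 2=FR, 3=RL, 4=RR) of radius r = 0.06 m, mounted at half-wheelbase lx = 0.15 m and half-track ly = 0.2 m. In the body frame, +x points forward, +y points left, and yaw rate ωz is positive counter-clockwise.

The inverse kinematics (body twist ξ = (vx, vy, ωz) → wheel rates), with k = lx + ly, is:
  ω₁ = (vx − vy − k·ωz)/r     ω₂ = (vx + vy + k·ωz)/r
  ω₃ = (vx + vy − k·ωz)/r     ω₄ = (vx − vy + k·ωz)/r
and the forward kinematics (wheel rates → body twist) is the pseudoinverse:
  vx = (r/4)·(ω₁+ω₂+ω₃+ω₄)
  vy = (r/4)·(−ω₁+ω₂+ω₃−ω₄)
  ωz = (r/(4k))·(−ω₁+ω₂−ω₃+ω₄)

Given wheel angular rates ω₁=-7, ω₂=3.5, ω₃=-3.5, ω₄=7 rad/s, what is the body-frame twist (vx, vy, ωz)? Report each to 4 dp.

(0.0000, 0.0000, 0.9000)

k = lx + ly = 0.15 + 0.2 = 0.3500
ω₁+ω₂+ω₃+ω₄ = 0.0000  →  vx = (0.06/4)·0.0000 = 0.0000
−ω₁+ω₂+ω₃−ω₄ = 0.0000  →  vy = (0.06/4)·0.0000 = 0.0000
−ω₁+ω₂−ω₃+ω₄ = 21.0000  →  ωz = (0.06/1.4000)·21.0000 = 0.9000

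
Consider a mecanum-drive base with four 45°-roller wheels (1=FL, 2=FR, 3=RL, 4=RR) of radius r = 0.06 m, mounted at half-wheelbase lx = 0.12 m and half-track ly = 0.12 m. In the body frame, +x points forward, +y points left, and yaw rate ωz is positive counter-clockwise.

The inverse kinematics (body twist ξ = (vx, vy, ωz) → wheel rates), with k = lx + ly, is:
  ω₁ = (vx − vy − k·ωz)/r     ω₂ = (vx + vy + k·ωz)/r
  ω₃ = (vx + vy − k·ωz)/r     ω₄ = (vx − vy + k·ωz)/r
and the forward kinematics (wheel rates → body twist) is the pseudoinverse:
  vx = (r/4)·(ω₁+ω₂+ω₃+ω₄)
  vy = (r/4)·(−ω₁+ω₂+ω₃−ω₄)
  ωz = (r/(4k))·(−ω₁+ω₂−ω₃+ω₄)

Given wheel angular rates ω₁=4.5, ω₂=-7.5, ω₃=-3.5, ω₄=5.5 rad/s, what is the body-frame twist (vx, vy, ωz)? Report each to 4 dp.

(-0.0150, -0.3150, -0.1875)

k = lx + ly = 0.12 + 0.12 = 0.2400
ω₁+ω₂+ω₃+ω₄ = -1.0000  →  vx = (0.06/4)·-1.0000 = -0.0150
−ω₁+ω₂+ω₃−ω₄ = -21.0000  →  vy = (0.06/4)·-21.0000 = -0.3150
−ω₁+ω₂−ω₃+ω₄ = -3.0000  →  ωz = (0.06/0.9600)·-3.0000 = -0.1875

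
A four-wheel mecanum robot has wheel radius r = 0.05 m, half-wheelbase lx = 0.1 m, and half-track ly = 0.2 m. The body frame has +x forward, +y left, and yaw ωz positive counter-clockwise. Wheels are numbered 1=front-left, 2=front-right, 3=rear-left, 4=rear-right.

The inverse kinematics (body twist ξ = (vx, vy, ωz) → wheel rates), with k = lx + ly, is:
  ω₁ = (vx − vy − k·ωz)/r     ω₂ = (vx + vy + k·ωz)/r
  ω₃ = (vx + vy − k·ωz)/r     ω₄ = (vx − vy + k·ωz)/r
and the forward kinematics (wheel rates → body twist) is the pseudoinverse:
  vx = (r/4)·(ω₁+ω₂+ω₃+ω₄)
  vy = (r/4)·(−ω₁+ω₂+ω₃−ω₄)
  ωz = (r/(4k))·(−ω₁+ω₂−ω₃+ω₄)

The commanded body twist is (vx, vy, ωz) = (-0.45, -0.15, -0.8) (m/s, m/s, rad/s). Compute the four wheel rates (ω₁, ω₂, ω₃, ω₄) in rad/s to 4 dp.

(-1.2000, -16.8000, -7.2000, -10.8000)

k = lx + ly = 0.1 + 0.2 = 0.3000;  k·ωz = 0.3000·-0.8 = -0.2400
ω₁ (FL) = (vx − vy − k·ωz)/r = -0.0600/0.05 = -1.2000
ω₂ (FR) = (vx + vy + k·ωz)/r = -0.8400/0.05 = -16.8000
ω₃ (RL) = (vx + vy − k·ωz)/r = -0.3600/0.05 = -7.2000
ω₄ (RR) = (vx − vy + k·ωz)/r = -0.5400/0.05 = -10.8000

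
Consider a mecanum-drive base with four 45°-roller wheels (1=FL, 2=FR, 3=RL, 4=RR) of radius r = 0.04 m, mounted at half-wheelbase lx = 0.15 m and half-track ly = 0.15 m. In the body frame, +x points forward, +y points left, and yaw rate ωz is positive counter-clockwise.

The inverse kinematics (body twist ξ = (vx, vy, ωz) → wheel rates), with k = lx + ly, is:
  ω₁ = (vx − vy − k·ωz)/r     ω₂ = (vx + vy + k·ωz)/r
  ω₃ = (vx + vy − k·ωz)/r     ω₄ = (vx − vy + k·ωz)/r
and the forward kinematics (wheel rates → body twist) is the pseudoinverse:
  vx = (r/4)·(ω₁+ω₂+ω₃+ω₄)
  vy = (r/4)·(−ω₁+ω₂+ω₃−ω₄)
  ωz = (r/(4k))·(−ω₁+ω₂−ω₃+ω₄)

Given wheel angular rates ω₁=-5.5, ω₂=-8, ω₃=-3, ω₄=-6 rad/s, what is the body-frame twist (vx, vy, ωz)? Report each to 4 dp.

k = lx + ly = 0.15 + 0.15 = 0.3000
ω₁+ω₂+ω₃+ω₄ = -22.5000  →  vx = (0.04/4)·-22.5000 = -0.2250
−ω₁+ω₂+ω₃−ω₄ = 0.5000  →  vy = (0.04/4)·0.5000 = 0.0050
−ω₁+ω₂−ω₃+ω₄ = -5.5000  →  ωz = (0.04/1.2000)·-5.5000 = -0.1833

(-0.2250, 0.0050, -0.1833)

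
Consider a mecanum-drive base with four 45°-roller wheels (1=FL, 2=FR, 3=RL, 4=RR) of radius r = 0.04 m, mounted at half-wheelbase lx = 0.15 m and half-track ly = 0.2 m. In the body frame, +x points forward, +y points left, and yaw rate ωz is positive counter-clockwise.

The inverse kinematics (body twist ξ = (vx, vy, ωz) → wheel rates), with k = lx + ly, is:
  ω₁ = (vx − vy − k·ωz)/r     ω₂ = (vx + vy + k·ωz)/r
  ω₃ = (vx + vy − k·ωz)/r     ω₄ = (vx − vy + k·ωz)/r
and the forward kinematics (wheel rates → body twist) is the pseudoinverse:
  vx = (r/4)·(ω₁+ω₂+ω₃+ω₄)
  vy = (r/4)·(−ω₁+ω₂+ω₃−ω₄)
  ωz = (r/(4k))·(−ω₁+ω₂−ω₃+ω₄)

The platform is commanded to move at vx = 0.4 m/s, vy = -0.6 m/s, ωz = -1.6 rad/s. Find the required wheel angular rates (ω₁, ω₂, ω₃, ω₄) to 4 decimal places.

k = lx + ly = 0.15 + 0.2 = 0.3500;  k·ωz = 0.3500·-1.6 = -0.5600
ω₁ (FL) = (vx − vy − k·ωz)/r = 1.5600/0.04 = 39.0000
ω₂ (FR) = (vx + vy + k·ωz)/r = -0.7600/0.04 = -19.0000
ω₃ (RL) = (vx + vy − k·ωz)/r = 0.3600/0.04 = 9.0000
ω₄ (RR) = (vx − vy + k·ωz)/r = 0.4400/0.04 = 11.0000

(39.0000, -19.0000, 9.0000, 11.0000)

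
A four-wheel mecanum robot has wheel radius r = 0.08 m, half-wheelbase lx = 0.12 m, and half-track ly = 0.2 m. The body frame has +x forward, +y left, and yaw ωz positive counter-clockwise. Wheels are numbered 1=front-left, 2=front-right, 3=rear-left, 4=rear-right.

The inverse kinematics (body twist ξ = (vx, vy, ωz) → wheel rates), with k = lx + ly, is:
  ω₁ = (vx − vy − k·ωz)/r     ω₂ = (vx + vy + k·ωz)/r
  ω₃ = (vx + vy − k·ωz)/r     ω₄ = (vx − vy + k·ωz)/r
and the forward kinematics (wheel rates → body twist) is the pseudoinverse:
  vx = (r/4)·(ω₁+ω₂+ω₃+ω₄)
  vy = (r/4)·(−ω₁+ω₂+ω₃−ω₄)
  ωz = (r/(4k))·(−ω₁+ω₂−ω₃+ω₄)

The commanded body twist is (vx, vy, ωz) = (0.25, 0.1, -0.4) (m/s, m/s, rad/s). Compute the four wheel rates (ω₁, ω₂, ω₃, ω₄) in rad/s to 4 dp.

(3.4750, 2.7750, 5.9750, 0.2750)

k = lx + ly = 0.12 + 0.2 = 0.3200;  k·ωz = 0.3200·-0.4 = -0.1280
ω₁ (FL) = (vx − vy − k·ωz)/r = 0.2780/0.08 = 3.4750
ω₂ (FR) = (vx + vy + k·ωz)/r = 0.2220/0.08 = 2.7750
ω₃ (RL) = (vx + vy − k·ωz)/r = 0.4780/0.08 = 5.9750
ω₄ (RR) = (vx − vy + k·ωz)/r = 0.0220/0.08 = 0.2750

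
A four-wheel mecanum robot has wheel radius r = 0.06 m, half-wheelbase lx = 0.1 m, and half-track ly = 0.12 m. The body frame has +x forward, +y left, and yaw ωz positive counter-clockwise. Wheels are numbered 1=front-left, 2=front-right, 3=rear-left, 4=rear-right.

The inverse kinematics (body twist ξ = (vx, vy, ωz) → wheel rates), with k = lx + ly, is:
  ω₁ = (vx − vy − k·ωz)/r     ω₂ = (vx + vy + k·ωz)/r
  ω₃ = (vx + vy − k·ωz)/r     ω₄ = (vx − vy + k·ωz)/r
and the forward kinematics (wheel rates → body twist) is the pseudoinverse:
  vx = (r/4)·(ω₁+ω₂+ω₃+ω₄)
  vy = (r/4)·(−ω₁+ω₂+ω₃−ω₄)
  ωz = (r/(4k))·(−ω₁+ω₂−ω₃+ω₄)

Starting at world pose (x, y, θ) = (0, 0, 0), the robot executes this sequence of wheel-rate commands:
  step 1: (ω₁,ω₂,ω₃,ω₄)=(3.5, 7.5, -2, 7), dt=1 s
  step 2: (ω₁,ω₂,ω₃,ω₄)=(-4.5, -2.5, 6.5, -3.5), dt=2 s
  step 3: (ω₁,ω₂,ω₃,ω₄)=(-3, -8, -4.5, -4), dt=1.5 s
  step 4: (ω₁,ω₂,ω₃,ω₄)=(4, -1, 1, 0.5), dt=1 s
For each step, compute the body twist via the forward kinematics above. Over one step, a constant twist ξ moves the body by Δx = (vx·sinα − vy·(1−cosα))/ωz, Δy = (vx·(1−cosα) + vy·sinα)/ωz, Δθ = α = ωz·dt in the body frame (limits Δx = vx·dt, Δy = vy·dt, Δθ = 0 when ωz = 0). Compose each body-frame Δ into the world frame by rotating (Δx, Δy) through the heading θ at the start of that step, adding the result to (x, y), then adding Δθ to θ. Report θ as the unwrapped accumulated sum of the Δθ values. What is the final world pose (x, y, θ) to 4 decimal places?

step 1: ξ=(vx,vy,ωz)=(0.2400, -0.0750, 0.8864), dt=1.0 → body Δ=(0.2409, 0.0340, 0.8864) → world pose (0.2409, 0.0340, 0.8864)
step 2: ξ=(vx,vy,ωz)=(-0.0600, 0.1800, -0.5455), dt=2.0 → body Δ=(0.0801, 0.3519, -1.0909) → world pose (0.0189, 0.3186, -0.2045)
step 3: ξ=(vx,vy,ωz)=(-0.2925, -0.0825, -0.3068), dt=1.5 → body Δ=(-0.4514, -0.0202, -0.4602) → world pose (-0.4272, 0.3904, -0.6648)
step 4: ξ=(vx,vy,ωz)=(0.0675, -0.0675, -0.3750), dt=1.0 → body Δ=(0.0534, -0.0784, -0.3750) → world pose (-0.4336, 0.2958, -1.0398)

(-0.4336, 0.2958, -1.0398)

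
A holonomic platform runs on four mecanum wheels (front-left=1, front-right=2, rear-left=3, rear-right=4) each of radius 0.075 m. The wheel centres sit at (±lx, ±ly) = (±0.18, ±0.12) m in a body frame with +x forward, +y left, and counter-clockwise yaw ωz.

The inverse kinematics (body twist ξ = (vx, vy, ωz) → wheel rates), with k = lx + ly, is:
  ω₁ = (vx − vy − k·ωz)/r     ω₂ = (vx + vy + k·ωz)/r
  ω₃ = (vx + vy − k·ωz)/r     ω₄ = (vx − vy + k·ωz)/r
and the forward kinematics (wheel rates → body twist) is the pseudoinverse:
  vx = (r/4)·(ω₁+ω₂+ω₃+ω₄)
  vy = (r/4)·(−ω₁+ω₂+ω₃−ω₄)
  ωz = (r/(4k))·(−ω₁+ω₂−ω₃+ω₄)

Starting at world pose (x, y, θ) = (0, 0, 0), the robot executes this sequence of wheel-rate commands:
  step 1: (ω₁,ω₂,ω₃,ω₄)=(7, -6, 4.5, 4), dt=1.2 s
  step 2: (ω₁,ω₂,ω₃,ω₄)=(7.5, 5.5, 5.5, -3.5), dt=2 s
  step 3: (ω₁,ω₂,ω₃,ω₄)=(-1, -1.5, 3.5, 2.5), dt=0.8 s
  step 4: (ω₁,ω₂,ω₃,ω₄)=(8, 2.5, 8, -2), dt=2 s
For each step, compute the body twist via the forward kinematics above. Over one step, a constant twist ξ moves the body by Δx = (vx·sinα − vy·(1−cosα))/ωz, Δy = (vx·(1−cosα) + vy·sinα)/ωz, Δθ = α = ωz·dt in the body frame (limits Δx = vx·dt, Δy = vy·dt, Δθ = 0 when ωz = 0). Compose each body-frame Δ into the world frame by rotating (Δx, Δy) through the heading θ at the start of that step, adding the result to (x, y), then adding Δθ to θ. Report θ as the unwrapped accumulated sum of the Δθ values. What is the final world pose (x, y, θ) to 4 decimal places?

(-0.3583, -0.9084, -4.4000)

step 1: ξ=(vx,vy,ωz)=(0.1781, -0.2344, -0.8438), dt=1.2 → body Δ=(0.0484, -0.3349, -1.0125) → world pose (0.0484, -0.3349, -1.0125)
step 2: ξ=(vx,vy,ωz)=(0.2812, 0.1312, -0.6875), dt=2.0 → body Δ=(0.5550, -0.1422, -1.3750) → world pose (0.2218, -0.8810, -2.3875)
step 3: ξ=(vx,vy,ωz)=(0.0656, 0.0094, -0.0938), dt=0.8 → body Δ=(0.0527, 0.0055, -0.0750) → world pose (0.1872, -0.9211, -2.4625)
step 4: ξ=(vx,vy,ωz)=(0.3094, 0.0844, -0.9688), dt=2.0 → body Δ=(0.4164, -0.3526, -1.9375) → world pose (-0.3583, -0.9084, -4.4000)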